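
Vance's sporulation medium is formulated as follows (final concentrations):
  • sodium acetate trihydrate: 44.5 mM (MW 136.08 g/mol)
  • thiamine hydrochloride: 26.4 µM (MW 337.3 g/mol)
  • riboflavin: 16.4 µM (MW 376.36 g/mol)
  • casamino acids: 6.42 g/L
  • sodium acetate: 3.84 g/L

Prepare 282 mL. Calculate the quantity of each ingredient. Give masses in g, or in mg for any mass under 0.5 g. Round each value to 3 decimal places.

sodium acetate trihydrate 1.708 g; thiamine hydrochloride 2.511 mg; riboflavin 1.741 mg; casamino acids 1.810 g; sodium acetate 1.083 g

Working volume: 282 mL = 0.282 L.
sodium acetate trihydrate: 44.5 mmol/L × 136.08 g/mol × 0.282 L ÷ 1000 = 1.708 g
thiamine hydrochloride: 26.4 µmol/L × 337.3 g/mol × 0.282 L ÷ 1000 = 2.511 mg
riboflavin: 16.4 µmol/L × 376.36 g/mol × 0.282 L ÷ 1000 = 1.741 mg
casamino acids: 6.42 g/L × 0.282 L = 1.810 g
sodium acetate: 3.84 g/L × 0.282 L = 1.083 g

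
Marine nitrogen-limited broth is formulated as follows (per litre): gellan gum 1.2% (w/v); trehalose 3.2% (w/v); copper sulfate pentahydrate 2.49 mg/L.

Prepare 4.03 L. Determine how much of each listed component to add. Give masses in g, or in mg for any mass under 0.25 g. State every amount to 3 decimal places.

Scale factor relative to 1 L: 4.03.
gellan gum: 1.2% w/v = 12 g/L → 12 × 4.03 L = 48.360 g
trehalose: 3.2% w/v = 32 g/L → 32 × 4.03 L = 128.960 g
copper sulfate pentahydrate: 2.49 mg/L × 4.03 L = 10.035 mg

gellan gum 48.360 g; trehalose 128.960 g; copper sulfate pentahydrate 10.035 mg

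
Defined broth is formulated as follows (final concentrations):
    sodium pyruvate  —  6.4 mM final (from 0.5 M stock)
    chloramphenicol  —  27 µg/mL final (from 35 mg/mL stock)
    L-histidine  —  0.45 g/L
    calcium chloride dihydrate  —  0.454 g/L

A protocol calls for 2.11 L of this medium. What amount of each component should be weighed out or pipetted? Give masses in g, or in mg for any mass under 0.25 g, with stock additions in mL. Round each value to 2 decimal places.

sodium pyruvate 27.01 mL; chloramphenicol 1.63 mL; L-histidine 0.95 g; calcium chloride dihydrate 0.96 g

Working volume: 2.11 L.
sodium pyruvate: V = C2·V2/C1 = 6.4 mM × 2110 mL ÷ 500 mM = 27.01 mL
chloramphenicol: V = C2·V2/C1 = 27 µg/mL × 2110 mL ÷ 35000 µg/mL = 1.63 mL
L-histidine: 0.45 g/L × 2.11 L = 0.95 g
calcium chloride dihydrate: 0.454 g/L × 2.11 L = 0.96 g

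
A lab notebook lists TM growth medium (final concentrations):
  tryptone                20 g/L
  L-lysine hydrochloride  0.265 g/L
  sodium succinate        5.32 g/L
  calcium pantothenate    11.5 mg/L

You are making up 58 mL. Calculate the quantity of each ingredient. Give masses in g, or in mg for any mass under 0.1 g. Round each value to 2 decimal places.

tryptone 1.16 g; L-lysine hydrochloride 15.37 mg; sodium succinate 0.31 g; calcium pantothenate 0.67 mg

Working volume: 58 mL = 0.058 L.
tryptone: 20 g/L × 0.058 L = 1.16 g
L-lysine hydrochloride: 0.265 g/L × 0.058 L = 0.01537 g = 15.37 mg
sodium succinate: 5.32 g/L × 0.058 L = 0.31 g
calcium pantothenate: 11.5 mg/L × 0.058 L = 0.67 mg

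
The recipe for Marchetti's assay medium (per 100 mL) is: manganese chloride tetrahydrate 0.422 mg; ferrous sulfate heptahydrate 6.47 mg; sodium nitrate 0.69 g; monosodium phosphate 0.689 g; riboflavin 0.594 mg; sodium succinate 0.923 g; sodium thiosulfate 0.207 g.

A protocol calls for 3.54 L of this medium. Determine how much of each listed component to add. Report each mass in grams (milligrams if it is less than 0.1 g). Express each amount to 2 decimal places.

Ratio of target to recipe volume: 3540 / 100 = 35.4.
manganese chloride tetrahydrate: 0.422 mg × (3540 mL / 100 mL) = 14.94 mg
ferrous sulfate heptahydrate: 6.47 mg × (3540 mL / 100 mL) = 229.038 mg = 0.23 g
sodium nitrate: 0.69 g × (3540 mL / 100 mL) = 24.43 g
monosodium phosphate: 0.689 g × (3540 mL / 100 mL) = 24.39 g
riboflavin: 0.594 mg × (3540 mL / 100 mL) = 21.03 mg
sodium succinate: 0.923 g × (3540 mL / 100 mL) = 32.67 g
sodium thiosulfate: 0.207 g × (3540 mL / 100 mL) = 7.33 g

manganese chloride tetrahydrate 14.94 mg; ferrous sulfate heptahydrate 0.23 g; sodium nitrate 24.43 g; monosodium phosphate 24.39 g; riboflavin 21.03 mg; sodium succinate 32.67 g; sodium thiosulfate 7.33 g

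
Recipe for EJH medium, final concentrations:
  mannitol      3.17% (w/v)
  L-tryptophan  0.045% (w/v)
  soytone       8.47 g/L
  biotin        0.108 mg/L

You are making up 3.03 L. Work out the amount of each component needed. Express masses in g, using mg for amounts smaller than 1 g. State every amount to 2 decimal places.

Scale factor relative to 1 L: 3.03.
mannitol: 3.17% w/v = 31.7 g/L → 31.7 × 3.03 L = 96.05 g
L-tryptophan: 0.045 g per 100 mL × 3030 mL ÷ 100 = 1.36 g
soytone: 8.47 g/L × 3.03 L = 25.66 g
biotin: 0.108 mg/L × 3.03 L = 0.33 mg

mannitol 96.05 g; L-tryptophan 1.36 g; soytone 25.66 g; biotin 0.33 mg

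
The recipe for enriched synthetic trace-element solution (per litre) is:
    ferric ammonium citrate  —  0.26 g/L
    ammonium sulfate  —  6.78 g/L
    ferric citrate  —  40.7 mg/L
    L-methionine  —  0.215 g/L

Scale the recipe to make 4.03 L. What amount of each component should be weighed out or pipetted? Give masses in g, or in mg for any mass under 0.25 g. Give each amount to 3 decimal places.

ferric ammonium citrate 1.048 g; ammonium sulfate 27.323 g; ferric citrate 164.021 mg; L-methionine 0.866 g

Scale factor relative to 1 L: 4.03.
ferric ammonium citrate: 0.26 g/L × 4.03 L = 1.048 g
ammonium sulfate: 6.78 g/L × 4.03 L = 27.323 g
ferric citrate: 40.7 mg/L × 4.03 L = 164.021 mg
L-methionine: 0.215 g/L × 4.03 L = 0.866 g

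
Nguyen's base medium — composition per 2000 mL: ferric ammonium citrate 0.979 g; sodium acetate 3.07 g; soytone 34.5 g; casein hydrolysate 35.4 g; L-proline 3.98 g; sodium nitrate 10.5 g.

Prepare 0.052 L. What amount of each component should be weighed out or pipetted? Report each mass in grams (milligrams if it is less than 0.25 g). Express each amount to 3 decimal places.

ferric ammonium citrate 25.454 mg; sodium acetate 79.820 mg; soytone 0.897 g; casein hydrolysate 0.920 g; L-proline 103.480 mg; sodium nitrate 0.273 g

Scale factor = 52 mL / 2000 mL = 0.026.
ferric ammonium citrate: 0.979 g × (52 mL / 2000 mL) = 0.025454 g = 25.454 mg
sodium acetate: 3.07 g × (52 mL / 2000 mL) = 0.07982 g = 79.820 mg
soytone: 34.5 g × (52 mL / 2000 mL) = 0.897 g
casein hydrolysate: 35.4 g × (52 mL / 2000 mL) = 0.920 g
L-proline: 3.98 g × (52 mL / 2000 mL) = 0.10348 g = 103.480 mg
sodium nitrate: 10.5 g × (52 mL / 2000 mL) = 0.273 g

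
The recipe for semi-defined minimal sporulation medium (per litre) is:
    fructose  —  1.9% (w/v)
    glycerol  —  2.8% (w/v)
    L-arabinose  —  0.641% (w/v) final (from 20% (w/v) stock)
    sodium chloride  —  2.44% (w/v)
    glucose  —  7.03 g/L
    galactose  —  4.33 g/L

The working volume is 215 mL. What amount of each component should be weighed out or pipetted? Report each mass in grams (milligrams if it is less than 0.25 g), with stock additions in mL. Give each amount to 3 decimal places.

fructose 4.085 g; glycerol 6.020 g; L-arabinose 6.891 mL; sodium chloride 5.246 g; glucose 1.511 g; galactose 0.931 g

Target volume = 215 mL = 0.215 L.
fructose: 1.9 g per 100 mL × 215 mL ÷ 100 = 4.085 g
glycerol: 2.8 g per 100 mL × 215 mL ÷ 100 = 6.020 g
L-arabinose: C1V1 = C2V2 → 0.641% ÷ 20% × 215 mL = 6.891 mL
sodium chloride: 2.44% w/v = 24.4 g/L → 24.4 × 0.215 L = 5.246 g
glucose: 7.03 g/L × 0.215 L = 1.511 g
galactose: 4.33 g/L × 0.215 L = 0.931 g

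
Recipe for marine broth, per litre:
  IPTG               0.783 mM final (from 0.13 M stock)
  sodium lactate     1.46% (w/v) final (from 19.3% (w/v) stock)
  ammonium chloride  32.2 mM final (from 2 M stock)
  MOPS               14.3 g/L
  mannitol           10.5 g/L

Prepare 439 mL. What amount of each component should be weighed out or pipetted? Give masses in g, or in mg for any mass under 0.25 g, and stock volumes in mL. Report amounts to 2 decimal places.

Target volume = 439 mL = 0.439 L.
IPTG: dilute stock: 0.783 mM × 439 mL ÷ 130 mM = 2.64 mL
sodium lactate: dilute stock: 1.46% ÷ 19.3% × 439 mL = 33.21 mL
ammonium chloride: C1V1 = C2V2 → 32.2 mM × 439 mL ÷ 2000 mM = 7.07 mL
MOPS: 14.3 g/L × 0.439 L = 6.28 g
mannitol: 10.5 g/L × 0.439 L = 4.61 g

IPTG 2.64 mL; sodium lactate 33.21 mL; ammonium chloride 7.07 mL; MOPS 6.28 g; mannitol 4.61 g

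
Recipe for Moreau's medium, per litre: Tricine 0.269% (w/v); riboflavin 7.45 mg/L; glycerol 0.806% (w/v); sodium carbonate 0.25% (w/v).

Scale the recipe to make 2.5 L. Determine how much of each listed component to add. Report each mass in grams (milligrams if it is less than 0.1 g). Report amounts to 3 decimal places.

Tricine 6.725 g; riboflavin 18.625 mg; glycerol 20.150 g; sodium carbonate 6.250 g

Working volume: 2.5 L.
Tricine: 0.269 g per 100 mL × 2500 mL ÷ 100 = 6.725 g
riboflavin: 7.45 mg/L × 2.5 L = 18.625 mg
glycerol: 0.806% w/v = 8.06 g/L → 8.06 × 2.5 L = 20.150 g
sodium carbonate: 0.25 g per 100 mL × 2500 mL ÷ 100 = 6.250 g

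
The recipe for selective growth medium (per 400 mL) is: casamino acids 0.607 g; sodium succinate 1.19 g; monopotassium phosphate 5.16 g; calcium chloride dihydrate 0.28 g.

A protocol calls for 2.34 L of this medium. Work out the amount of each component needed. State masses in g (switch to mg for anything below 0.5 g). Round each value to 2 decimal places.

casamino acids 3.55 g; sodium succinate 6.96 g; monopotassium phosphate 30.19 g; calcium chloride dihydrate 1.64 g

Scale factor = 2340 mL / 400 mL = 5.85.
casamino acids: 0.607 g × (2340 mL / 400 mL) = 3.55 g
sodium succinate: 1.19 g × (2340 mL / 400 mL) = 6.96 g
monopotassium phosphate: 5.16 g × (2340 mL / 400 mL) = 30.19 g
calcium chloride dihydrate: 0.28 g × (2340 mL / 400 mL) = 1.64 g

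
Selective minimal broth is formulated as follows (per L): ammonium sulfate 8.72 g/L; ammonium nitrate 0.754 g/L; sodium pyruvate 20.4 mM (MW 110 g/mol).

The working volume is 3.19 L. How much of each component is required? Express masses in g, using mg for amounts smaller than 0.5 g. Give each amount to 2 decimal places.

Scale factor relative to 1 L: 3.19.
ammonium sulfate: 8.72 g/L × 3.19 L = 27.82 g
ammonium nitrate: 0.754 g/L × 3.19 L = 2.41 g
sodium pyruvate: 20.4 mmol/L × 110 g/mol × 3.19 L ÷ 1000 = 7.16 g

ammonium sulfate 27.82 g; ammonium nitrate 2.41 g; sodium pyruvate 7.16 g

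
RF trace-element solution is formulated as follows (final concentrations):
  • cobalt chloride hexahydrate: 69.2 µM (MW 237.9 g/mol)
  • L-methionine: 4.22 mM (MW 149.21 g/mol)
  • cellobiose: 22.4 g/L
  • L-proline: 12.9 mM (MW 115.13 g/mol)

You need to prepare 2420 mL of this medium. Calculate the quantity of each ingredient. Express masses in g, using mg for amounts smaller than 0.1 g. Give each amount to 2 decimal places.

cobalt chloride hexahydrate 39.84 mg; L-methionine 1.52 g; cellobiose 54.21 g; L-proline 3.59 g

Working volume: 2420 mL = 2.42 L.
cobalt chloride hexahydrate: 69.2 µmol/L × 237.9 g/mol × 2.42 L ÷ 1000 = 39.84 mg
L-methionine: 4.22 mmol/L × 149.21 g/mol × 2.42 L ÷ 1000 = 1.52 g
cellobiose: 22.4 g/L × 2.42 L = 54.21 g
L-proline: 12.9 mmol/L × 115.13 g/mol × 2.42 L ÷ 1000 = 3.59 g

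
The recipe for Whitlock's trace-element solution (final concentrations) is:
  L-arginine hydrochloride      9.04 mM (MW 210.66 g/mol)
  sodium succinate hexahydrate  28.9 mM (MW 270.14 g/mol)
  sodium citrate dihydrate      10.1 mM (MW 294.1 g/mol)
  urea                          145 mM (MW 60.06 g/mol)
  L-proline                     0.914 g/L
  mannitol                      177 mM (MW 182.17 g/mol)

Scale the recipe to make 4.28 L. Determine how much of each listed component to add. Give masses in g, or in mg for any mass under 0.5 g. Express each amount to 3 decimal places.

Scale factor relative to 1 L: 4.28.
L-arginine hydrochloride: 9.04 mmol/L × 210.66 g/mol × 4.28 L ÷ 1000 = 8.151 g
sodium succinate hexahydrate: 28.9 mmol/L × 270.14 g/mol × 4.28 L ÷ 1000 = 33.414 g
sodium citrate dihydrate: 10.1 mmol/L × 294.1 g/mol × 4.28 L ÷ 1000 = 12.713 g
urea: 145 mmol/L × 60.06 g/mol × 4.28 L ÷ 1000 = 37.273 g
L-proline: 0.914 g/L × 4.28 L = 3.912 g
mannitol: 177 mmol/L × 182.17 g/mol × 4.28 L ÷ 1000 = 138.005 g

L-arginine hydrochloride 8.151 g; sodium succinate hexahydrate 33.414 g; sodium citrate dihydrate 12.713 g; urea 37.273 g; L-proline 3.912 g; mannitol 138.005 g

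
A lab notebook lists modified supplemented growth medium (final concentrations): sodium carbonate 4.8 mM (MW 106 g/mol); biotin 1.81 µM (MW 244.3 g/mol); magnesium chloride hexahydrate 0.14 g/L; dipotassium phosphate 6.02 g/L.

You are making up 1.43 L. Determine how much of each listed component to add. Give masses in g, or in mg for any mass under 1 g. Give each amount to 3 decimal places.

Working volume: 1.43 L.
sodium carbonate: 4.8 mmol/L × 106 mg/mmol × 1.43 L = 727.584 mg
biotin: 1.81 µmol/L × 244.3 g/mol × 1.43 L ÷ 1000 = 0.632 mg
magnesium chloride hexahydrate: 0.14 g/L × 1.43 L = 0.2002 g = 200.200 mg
dipotassium phosphate: 6.02 g/L × 1.43 L = 8.609 g

sodium carbonate 727.584 mg; biotin 0.632 mg; magnesium chloride hexahydrate 200.200 mg; dipotassium phosphate 8.609 g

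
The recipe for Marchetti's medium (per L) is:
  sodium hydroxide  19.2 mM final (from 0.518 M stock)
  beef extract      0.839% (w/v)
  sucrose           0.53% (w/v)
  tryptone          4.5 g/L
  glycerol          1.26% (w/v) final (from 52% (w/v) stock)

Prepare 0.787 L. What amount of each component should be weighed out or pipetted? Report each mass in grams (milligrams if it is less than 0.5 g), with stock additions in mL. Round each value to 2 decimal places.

sodium hydroxide 29.17 mL; beef extract 6.60 g; sucrose 4.17 g; tryptone 3.54 g; glycerol 19.07 mL

Working volume: 0.787 L.
sodium hydroxide: dilute stock: 19.2 mM × 787 mL ÷ 518 mM = 29.17 mL
beef extract: 0.839 g per 100 mL × 787 mL ÷ 100 = 6.60 g
sucrose: 0.53 g per 100 mL × 787 mL ÷ 100 = 4.17 g
tryptone: 4.5 g/L × 0.787 L = 3.54 g
glycerol: dilute stock: 1.26% ÷ 52% × 787 mL = 19.07 mL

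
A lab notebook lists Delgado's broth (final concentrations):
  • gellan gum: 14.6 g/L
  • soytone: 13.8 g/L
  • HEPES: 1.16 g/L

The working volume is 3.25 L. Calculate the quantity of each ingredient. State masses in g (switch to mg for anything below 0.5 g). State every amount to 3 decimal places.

gellan gum 47.450 g; soytone 44.850 g; HEPES 3.770 g

Working volume: 3.25 L.
gellan gum: 14.6 g/L × 3.25 L = 47.450 g
soytone: 13.8 g/L × 3.25 L = 44.850 g
HEPES: 1.16 g/L × 3.25 L = 3.770 g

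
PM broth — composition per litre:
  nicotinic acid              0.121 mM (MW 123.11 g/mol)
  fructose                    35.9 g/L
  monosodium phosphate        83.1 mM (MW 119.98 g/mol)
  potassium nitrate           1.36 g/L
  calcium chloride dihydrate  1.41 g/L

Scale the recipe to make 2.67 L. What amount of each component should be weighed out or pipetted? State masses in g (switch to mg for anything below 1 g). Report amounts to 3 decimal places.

Working volume: 2.67 L.
nicotinic acid: 0.121 mmol/L × 123.11 mg/mmol × 2.67 L = 39.773 mg
fructose: 35.9 g/L × 2.67 L = 95.853 g
monosodium phosphate: 83.1 mmol/L × 119.98 g/mol × 2.67 L ÷ 1000 = 26.621 g
potassium nitrate: 1.36 g/L × 2.67 L = 3.631 g
calcium chloride dihydrate: 1.41 g/L × 2.67 L = 3.765 g

nicotinic acid 39.773 mg; fructose 95.853 g; monosodium phosphate 26.621 g; potassium nitrate 3.631 g; calcium chloride dihydrate 3.765 g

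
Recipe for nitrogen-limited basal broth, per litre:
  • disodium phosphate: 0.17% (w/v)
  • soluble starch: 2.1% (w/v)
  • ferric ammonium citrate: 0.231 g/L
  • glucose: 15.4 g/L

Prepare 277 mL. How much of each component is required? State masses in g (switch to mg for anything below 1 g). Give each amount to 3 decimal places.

disodium phosphate 470.900 mg; soluble starch 5.817 g; ferric ammonium citrate 63.987 mg; glucose 4.266 g

Target volume = 277 mL = 0.277 L.
disodium phosphate: 0.17% w/v = 1.7 g/L → 1.7 × 0.277 L = 0.4709 g = 470.900 mg
soluble starch: 2.1 g per 100 mL × 277 mL ÷ 100 = 5.817 g
ferric ammonium citrate: 0.231 g/L × 0.277 L = 0.063987 g = 63.987 mg
glucose: 15.4 g/L × 0.277 L = 4.266 g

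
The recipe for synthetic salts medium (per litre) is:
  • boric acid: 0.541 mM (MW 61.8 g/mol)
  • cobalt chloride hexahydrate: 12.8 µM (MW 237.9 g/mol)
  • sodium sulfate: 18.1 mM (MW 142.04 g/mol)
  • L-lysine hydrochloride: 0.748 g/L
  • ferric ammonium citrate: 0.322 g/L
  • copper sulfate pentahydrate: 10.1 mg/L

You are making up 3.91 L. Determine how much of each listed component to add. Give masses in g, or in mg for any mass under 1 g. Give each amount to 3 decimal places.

boric acid 130.726 mg; cobalt chloride hexahydrate 11.906 mg; sodium sulfate 10.052 g; L-lysine hydrochloride 2.925 g; ferric ammonium citrate 1.259 g; copper sulfate pentahydrate 39.491 mg

Working volume: 3.91 L.
boric acid: 0.541 mmol/L × 61.8 mg/mmol × 3.91 L = 130.726 mg
cobalt chloride hexahydrate: 12.8 µmol/L × 237.9 g/mol × 3.91 L ÷ 1000 = 11.906 mg
sodium sulfate: 18.1 mmol/L × 142.04 g/mol × 3.91 L ÷ 1000 = 10.052 g
L-lysine hydrochloride: 0.748 g/L × 3.91 L = 2.925 g
ferric ammonium citrate: 0.322 g/L × 3.91 L = 1.259 g
copper sulfate pentahydrate: 10.1 mg/L × 3.91 L = 39.491 mg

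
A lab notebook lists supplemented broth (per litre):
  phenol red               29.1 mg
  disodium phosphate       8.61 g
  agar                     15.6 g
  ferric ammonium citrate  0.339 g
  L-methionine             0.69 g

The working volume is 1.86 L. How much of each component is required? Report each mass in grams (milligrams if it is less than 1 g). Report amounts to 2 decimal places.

Ratio of target to recipe volume: 1860 / 1000 = 1.86.
phenol red: 29.1 mg × (1860 mL / 1000 mL) = 54.13 mg
disodium phosphate: 8.61 g × (1860 mL / 1000 mL) = 16.01 g
agar: 15.6 g × (1860 mL / 1000 mL) = 29.02 g
ferric ammonium citrate: 0.339 g × (1860 mL / 1000 mL) = 0.63054 g = 630.54 mg
L-methionine: 0.69 g × (1860 mL / 1000 mL) = 1.28 g

phenol red 54.13 mg; disodium phosphate 16.01 g; agar 29.02 g; ferric ammonium citrate 630.54 mg; L-methionine 1.28 g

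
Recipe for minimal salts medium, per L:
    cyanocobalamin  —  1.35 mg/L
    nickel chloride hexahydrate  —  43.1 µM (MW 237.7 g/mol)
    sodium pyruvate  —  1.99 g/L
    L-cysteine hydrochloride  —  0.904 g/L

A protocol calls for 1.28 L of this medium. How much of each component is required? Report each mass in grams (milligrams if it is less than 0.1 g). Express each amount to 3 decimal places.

cyanocobalamin 1.728 mg; nickel chloride hexahydrate 13.113 mg; sodium pyruvate 2.547 g; L-cysteine hydrochloride 1.157 g

Working volume: 1.28 L.
cyanocobalamin: 1.35 mg/L × 1.28 L = 1.728 mg
nickel chloride hexahydrate: 43.1 µmol/L × 237.7 g/mol × 1.28 L ÷ 1000 = 13.113 mg
sodium pyruvate: 1.99 g/L × 1.28 L = 2.547 g
L-cysteine hydrochloride: 0.904 g/L × 1.28 L = 1.157 g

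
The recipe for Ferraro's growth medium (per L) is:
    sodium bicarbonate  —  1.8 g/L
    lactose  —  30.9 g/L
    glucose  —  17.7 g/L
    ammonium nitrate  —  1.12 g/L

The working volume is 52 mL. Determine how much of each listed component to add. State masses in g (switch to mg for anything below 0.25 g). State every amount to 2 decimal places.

Target volume = 52 mL = 0.052 L.
sodium bicarbonate: 1.8 g/L × 0.052 L = 0.0936 g = 93.60 mg
lactose: 30.9 g/L × 0.052 L = 1.61 g
glucose: 17.7 g/L × 0.052 L = 0.92 g
ammonium nitrate: 1.12 g/L × 0.052 L = 0.05824 g = 58.24 mg

sodium bicarbonate 93.60 mg; lactose 1.61 g; glucose 0.92 g; ammonium nitrate 58.24 mg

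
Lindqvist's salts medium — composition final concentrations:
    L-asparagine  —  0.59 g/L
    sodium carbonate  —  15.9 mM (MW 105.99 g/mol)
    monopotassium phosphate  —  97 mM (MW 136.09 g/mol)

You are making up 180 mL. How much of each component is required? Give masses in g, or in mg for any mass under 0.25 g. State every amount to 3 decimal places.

L-asparagine 106.200 mg; sodium carbonate 0.303 g; monopotassium phosphate 2.376 g

Working volume: 180 mL = 0.18 L.
L-asparagine: 0.59 g/L × 0.18 L = 0.1062 g = 106.200 mg
sodium carbonate: 15.9 mmol/L × 105.99 g/mol × 0.18 L ÷ 1000 = 0.303 g
monopotassium phosphate: 97 mmol/L × 136.09 g/mol × 0.18 L ÷ 1000 = 2.376 g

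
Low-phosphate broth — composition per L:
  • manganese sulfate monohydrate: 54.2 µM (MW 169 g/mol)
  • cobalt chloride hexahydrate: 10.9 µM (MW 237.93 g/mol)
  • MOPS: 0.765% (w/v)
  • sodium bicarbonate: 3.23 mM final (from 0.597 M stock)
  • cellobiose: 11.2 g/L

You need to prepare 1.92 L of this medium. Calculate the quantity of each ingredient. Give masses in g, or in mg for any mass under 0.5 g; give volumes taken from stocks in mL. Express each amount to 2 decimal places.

Working volume: 1.92 L.
manganese sulfate monohydrate: 54.2 µmol/L × 169 g/mol × 1.92 L ÷ 1000 = 17.59 mg
cobalt chloride hexahydrate: 10.9 µmol/L × 237.93 g/mol × 1.92 L ÷ 1000 = 4.98 mg
MOPS: 0.765 g per 100 mL × 1920 mL ÷ 100 = 14.69 g
sodium bicarbonate: dilute stock: 3.23 mM × 1920 mL ÷ 597 mM = 10.39 mL
cellobiose: 11.2 g/L × 1.92 L = 21.50 g

manganese sulfate monohydrate 17.59 mg; cobalt chloride hexahydrate 4.98 mg; MOPS 14.69 g; sodium bicarbonate 10.39 mL; cellobiose 21.50 g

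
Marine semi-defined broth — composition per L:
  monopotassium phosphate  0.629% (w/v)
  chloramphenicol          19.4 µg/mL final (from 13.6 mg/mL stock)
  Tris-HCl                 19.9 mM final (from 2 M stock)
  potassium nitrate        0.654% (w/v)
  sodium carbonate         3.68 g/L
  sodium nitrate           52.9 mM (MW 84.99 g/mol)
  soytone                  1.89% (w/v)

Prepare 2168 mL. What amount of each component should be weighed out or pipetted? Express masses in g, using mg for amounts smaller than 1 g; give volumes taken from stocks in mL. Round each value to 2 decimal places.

monopotassium phosphate 13.64 g; chloramphenicol 3.09 mL; Tris-HCl 21.57 mL; potassium nitrate 14.18 g; sodium carbonate 7.98 g; sodium nitrate 9.75 g; soytone 40.98 g

Scale factor relative to 1 L: 2.168.
monopotassium phosphate: 0.629% w/v = 6.29 g/L → 6.29 × 2.168 L = 13.64 g
chloramphenicol: V = C2·V2/C1 = 19.4 µg/mL × 2168 mL ÷ 13600 µg/mL = 3.09 mL
Tris-HCl: V = C2·V2/C1 = 19.9 mM × 2168 mL ÷ 2000 mM = 21.57 mL
potassium nitrate: 0.654 g per 100 mL × 2168 mL ÷ 100 = 14.18 g
sodium carbonate: 3.68 g/L × 2.168 L = 7.98 g
sodium nitrate: 52.9 mmol/L × 84.99 g/mol × 2.168 L ÷ 1000 = 9.75 g
soytone: 1.89% w/v = 18.9 g/L → 18.9 × 2.168 L = 40.98 g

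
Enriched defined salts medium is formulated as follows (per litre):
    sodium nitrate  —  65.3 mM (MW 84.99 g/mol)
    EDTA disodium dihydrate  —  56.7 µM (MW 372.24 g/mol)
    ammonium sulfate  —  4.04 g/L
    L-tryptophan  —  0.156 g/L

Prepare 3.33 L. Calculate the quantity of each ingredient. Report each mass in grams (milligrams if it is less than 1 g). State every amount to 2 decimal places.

Working volume: 3.33 L.
sodium nitrate: 65.3 mmol/L × 84.99 g/mol × 3.33 L ÷ 1000 = 18.48 g
EDTA disodium dihydrate: 56.7 µmol/L × 372.24 g/mol × 3.33 L ÷ 1000 = 70.28 mg
ammonium sulfate: 4.04 g/L × 3.33 L = 13.45 g
L-tryptophan: 0.156 g/L × 3.33 L = 0.51948 g = 519.48 mg

sodium nitrate 18.48 g; EDTA disodium dihydrate 70.28 mg; ammonium sulfate 13.45 g; L-tryptophan 519.48 mg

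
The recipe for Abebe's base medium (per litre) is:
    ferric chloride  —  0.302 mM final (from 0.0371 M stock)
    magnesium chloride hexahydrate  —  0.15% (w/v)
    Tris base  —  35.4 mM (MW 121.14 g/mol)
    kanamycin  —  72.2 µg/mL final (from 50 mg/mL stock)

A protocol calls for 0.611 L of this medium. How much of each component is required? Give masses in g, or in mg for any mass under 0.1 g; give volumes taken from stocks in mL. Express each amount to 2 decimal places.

ferric chloride 4.97 mL; magnesium chloride hexahydrate 0.92 g; Tris base 2.62 g; kanamycin 0.88 mL

Working volume: 0.611 L.
ferric chloride: V = C2·V2/C1 = 0.302 mM × 611 mL ÷ 37.1 mM = 4.97 mL
magnesium chloride hexahydrate: 0.15% w/v = 1.5 g/L → 1.5 × 0.611 L = 0.92 g
Tris base: 35.4 mmol/L × 121.14 g/mol × 0.611 L ÷ 1000 = 2.62 g
kanamycin: C1V1 = C2V2 → 72.2 µg/mL × 611 mL ÷ 50000 µg/mL = 0.88 mL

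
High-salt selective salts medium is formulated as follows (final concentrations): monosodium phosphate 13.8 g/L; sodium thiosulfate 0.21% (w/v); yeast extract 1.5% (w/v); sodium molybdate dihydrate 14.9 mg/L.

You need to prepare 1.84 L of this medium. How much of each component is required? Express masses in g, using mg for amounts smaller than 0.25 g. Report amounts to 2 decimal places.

Scale factor relative to 1 L: 1.84.
monosodium phosphate: 13.8 g/L × 1.84 L = 25.39 g
sodium thiosulfate: 0.21% w/v = 2.1 g/L → 2.1 × 1.84 L = 3.86 g
yeast extract: 1.5 g per 100 mL × 1840 mL ÷ 100 = 27.60 g
sodium molybdate dihydrate: 14.9 mg/L × 1.84 L = 27.42 mg

monosodium phosphate 25.39 g; sodium thiosulfate 3.86 g; yeast extract 27.60 g; sodium molybdate dihydrate 27.42 mg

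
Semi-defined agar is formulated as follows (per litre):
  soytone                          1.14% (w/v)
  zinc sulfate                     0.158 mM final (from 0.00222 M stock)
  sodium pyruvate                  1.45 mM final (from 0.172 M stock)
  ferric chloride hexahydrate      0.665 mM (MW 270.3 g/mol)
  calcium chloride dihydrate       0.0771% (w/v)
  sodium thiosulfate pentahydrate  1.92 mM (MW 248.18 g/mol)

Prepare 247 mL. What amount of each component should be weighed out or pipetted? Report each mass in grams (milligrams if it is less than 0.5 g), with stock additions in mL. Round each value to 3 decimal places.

Target volume = 247 mL = 0.247 L.
soytone: 1.14% w/v = 11.4 g/L → 11.4 × 0.247 L = 2.816 g
zinc sulfate: dilute stock: 0.158 mM × 247 mL ÷ 2.22 mM = 17.579 mL
sodium pyruvate: V = C2·V2/C1 = 1.45 mM × 247 mL ÷ 172 mM = 2.082 mL
ferric chloride hexahydrate: 0.665 mmol/L × 270.3 mg/mmol × 0.247 L = 44.398 mg
calcium chloride dihydrate: 0.0771% w/v = 0.771 g/L → 0.771 × 0.247 L = 0.190437 g = 190.437 mg
sodium thiosulfate pentahydrate: 1.92 mmol/L × 248.18 mg/mmol × 0.247 L = 117.697 mg

soytone 2.816 g; zinc sulfate 17.579 mL; sodium pyruvate 2.082 mL; ferric chloride hexahydrate 44.398 mg; calcium chloride dihydrate 190.437 mg; sodium thiosulfate pentahydrate 117.697 mg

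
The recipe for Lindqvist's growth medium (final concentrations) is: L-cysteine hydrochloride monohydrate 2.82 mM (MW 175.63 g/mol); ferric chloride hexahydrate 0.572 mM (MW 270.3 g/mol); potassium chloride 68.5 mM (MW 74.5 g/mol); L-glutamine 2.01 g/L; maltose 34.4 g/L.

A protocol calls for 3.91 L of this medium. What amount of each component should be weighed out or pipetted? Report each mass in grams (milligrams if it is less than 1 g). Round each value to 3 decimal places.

Scale factor relative to 1 L: 3.91.
L-cysteine hydrochloride monohydrate: 2.82 mmol/L × 175.63 g/mol × 3.91 L ÷ 1000 = 1.937 g
ferric chloride hexahydrate: 0.572 mmol/L × 270.3 mg/mmol × 3.91 L = 604.531 mg
potassium chloride: 68.5 mmol/L × 74.5 g/mol × 3.91 L ÷ 1000 = 19.954 g
L-glutamine: 2.01 g/L × 3.91 L = 7.859 g
maltose: 34.4 g/L × 3.91 L = 134.504 g

L-cysteine hydrochloride monohydrate 1.937 g; ferric chloride hexahydrate 604.531 mg; potassium chloride 19.954 g; L-glutamine 7.859 g; maltose 134.504 g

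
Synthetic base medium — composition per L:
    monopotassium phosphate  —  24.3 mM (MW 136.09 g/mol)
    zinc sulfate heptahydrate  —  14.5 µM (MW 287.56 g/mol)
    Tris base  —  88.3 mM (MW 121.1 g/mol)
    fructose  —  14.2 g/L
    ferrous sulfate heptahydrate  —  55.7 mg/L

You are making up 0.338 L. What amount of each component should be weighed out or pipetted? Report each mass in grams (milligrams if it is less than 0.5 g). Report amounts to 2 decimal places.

Scale factor relative to 1 L: 0.338.
monopotassium phosphate: 24.3 mmol/L × 136.09 g/mol × 0.338 L ÷ 1000 = 1.12 g
zinc sulfate heptahydrate: 14.5 µmol/L × 287.56 g/mol × 0.338 L ÷ 1000 = 1.41 mg
Tris base: 88.3 mmol/L × 121.1 g/mol × 0.338 L ÷ 1000 = 3.61 g
fructose: 14.2 g/L × 0.338 L = 4.80 g
ferrous sulfate heptahydrate: 55.7 mg/L × 0.338 L = 18.83 mg

monopotassium phosphate 1.12 g; zinc sulfate heptahydrate 1.41 mg; Tris base 3.61 g; fructose 4.80 g; ferrous sulfate heptahydrate 18.83 mg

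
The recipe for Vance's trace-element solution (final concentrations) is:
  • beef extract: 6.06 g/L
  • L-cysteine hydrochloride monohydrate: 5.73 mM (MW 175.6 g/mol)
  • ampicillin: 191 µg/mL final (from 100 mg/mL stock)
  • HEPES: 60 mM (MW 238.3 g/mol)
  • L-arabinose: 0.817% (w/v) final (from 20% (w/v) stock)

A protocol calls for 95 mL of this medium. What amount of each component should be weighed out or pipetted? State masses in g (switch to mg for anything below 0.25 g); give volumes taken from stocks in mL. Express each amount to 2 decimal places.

Scale factor relative to 1 L: 0.095.
beef extract: 6.06 g/L × 0.095 L = 0.58 g
L-cysteine hydrochloride monohydrate: 5.73 mmol/L × 175.6 mg/mmol × 0.095 L = 95.59 mg
ampicillin: V = C2·V2/C1 = 191 µg/mL × 95 mL ÷ 100000 µg/mL = 0.18 mL
HEPES: 60 mmol/L × 238.3 g/mol × 0.095 L ÷ 1000 = 1.36 g
L-arabinose: dilute stock: 0.817% ÷ 20% × 95 mL = 3.88 mL

beef extract 0.58 g; L-cysteine hydrochloride monohydrate 95.59 mg; ampicillin 0.18 mL; HEPES 1.36 g; L-arabinose 3.88 mL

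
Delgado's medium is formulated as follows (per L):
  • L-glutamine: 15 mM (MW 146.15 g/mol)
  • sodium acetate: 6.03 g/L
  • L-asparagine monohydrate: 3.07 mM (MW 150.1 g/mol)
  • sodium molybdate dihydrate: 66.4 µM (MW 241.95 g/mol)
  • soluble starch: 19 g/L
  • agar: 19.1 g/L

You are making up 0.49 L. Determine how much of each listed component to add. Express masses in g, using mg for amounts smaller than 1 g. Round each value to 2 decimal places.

L-glutamine 1.07 g; sodium acetate 2.95 g; L-asparagine monohydrate 225.80 mg; sodium molybdate dihydrate 7.87 mg; soluble starch 9.31 g; agar 9.36 g

Scale factor relative to 1 L: 0.49.
L-glutamine: 15 mmol/L × 146.15 g/mol × 0.49 L ÷ 1000 = 1.07 g
sodium acetate: 6.03 g/L × 0.49 L = 2.95 g
L-asparagine monohydrate: 3.07 mmol/L × 150.1 mg/mmol × 0.49 L = 225.80 mg
sodium molybdate dihydrate: 66.4 µmol/L × 241.95 g/mol × 0.49 L ÷ 1000 = 7.87 mg
soluble starch: 19 g/L × 0.49 L = 9.31 g
agar: 19.1 g/L × 0.49 L = 9.36 g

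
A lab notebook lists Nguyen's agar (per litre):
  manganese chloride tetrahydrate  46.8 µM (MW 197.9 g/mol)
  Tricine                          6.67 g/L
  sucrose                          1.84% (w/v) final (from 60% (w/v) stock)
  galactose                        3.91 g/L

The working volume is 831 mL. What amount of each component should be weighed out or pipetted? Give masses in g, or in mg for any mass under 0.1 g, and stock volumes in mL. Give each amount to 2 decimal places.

manganese chloride tetrahydrate 7.70 mg; Tricine 5.54 g; sucrose 25.48 mL; galactose 3.25 g

Scale factor relative to 1 L: 0.831.
manganese chloride tetrahydrate: 46.8 µmol/L × 197.9 g/mol × 0.831 L ÷ 1000 = 7.70 mg
Tricine: 6.67 g/L × 0.831 L = 5.54 g
sucrose: C1V1 = C2V2 → 1.84% ÷ 60% × 831 mL = 25.48 mL
galactose: 3.91 g/L × 0.831 L = 3.25 g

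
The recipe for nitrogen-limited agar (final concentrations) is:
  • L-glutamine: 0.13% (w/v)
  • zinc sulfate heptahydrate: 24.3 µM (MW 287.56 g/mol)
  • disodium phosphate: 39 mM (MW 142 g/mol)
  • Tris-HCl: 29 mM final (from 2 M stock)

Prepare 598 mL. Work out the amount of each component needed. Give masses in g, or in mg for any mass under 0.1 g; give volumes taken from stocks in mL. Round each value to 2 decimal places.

L-glutamine 0.78 g; zinc sulfate heptahydrate 4.18 mg; disodium phosphate 3.31 g; Tris-HCl 8.67 mL

Working volume: 598 mL = 0.598 L.
L-glutamine: 0.13% w/v = 1.3 g/L → 1.3 × 0.598 L = 0.78 g
zinc sulfate heptahydrate: 24.3 µmol/L × 287.56 g/mol × 0.598 L ÷ 1000 = 4.18 mg
disodium phosphate: 39 mmol/L × 142 g/mol × 0.598 L ÷ 1000 = 3.31 g
Tris-HCl: V = C2·V2/C1 = 29 mM × 598 mL ÷ 2000 mM = 8.67 mL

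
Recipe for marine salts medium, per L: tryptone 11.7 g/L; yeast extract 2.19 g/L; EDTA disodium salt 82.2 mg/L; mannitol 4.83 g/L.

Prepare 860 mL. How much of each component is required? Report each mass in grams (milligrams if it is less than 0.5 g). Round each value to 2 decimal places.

tryptone 10.06 g; yeast extract 1.88 g; EDTA disodium salt 70.69 mg; mannitol 4.15 g

Target volume = 860 mL = 0.86 L.
tryptone: 11.7 g/L × 0.86 L = 10.06 g
yeast extract: 2.19 g/L × 0.86 L = 1.88 g
EDTA disodium salt: 82.2 mg/L × 0.86 L = 70.69 mg
mannitol: 4.83 g/L × 0.86 L = 4.15 g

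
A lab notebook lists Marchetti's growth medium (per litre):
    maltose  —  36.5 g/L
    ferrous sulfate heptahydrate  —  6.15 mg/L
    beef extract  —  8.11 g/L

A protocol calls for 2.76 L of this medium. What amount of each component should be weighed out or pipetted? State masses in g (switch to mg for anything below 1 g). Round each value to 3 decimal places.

maltose 100.740 g; ferrous sulfate heptahydrate 16.974 mg; beef extract 22.384 g

Working volume: 2.76 L.
maltose: 36.5 g/L × 2.76 L = 100.740 g
ferrous sulfate heptahydrate: 6.15 mg/L × 2.76 L = 16.974 mg
beef extract: 8.11 g/L × 2.76 L = 22.384 g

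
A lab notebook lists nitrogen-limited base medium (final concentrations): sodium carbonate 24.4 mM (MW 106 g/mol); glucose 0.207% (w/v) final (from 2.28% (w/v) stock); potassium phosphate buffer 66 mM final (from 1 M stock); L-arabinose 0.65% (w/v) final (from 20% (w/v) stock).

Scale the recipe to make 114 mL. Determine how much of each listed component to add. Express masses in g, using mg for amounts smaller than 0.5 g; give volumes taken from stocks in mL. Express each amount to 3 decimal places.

Scale factor relative to 1 L: 0.114.
sodium carbonate: 24.4 mmol/L × 106 mg/mmol × 0.114 L = 294.850 mg
glucose: C1V1 = C2V2 → 0.207% ÷ 2.28% × 114 mL = 10.350 mL
potassium phosphate buffer: V = C2·V2/C1 = 66 mM × 114 mL ÷ 1000 mM = 7.524 mL
L-arabinose: V = C2·V2/C1 = 0.65% ÷ 20% × 114 mL = 3.705 mL

sodium carbonate 294.850 mg; glucose 10.350 mL; potassium phosphate buffer 7.524 mL; L-arabinose 3.705 mL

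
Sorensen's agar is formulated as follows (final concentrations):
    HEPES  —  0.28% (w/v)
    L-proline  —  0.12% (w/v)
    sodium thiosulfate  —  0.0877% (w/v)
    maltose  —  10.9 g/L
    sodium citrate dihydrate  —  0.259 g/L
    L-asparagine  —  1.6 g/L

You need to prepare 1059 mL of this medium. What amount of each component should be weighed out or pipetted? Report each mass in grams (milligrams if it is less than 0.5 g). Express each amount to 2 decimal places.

HEPES 2.97 g; L-proline 1.27 g; sodium thiosulfate 0.93 g; maltose 11.54 g; sodium citrate dihydrate 274.28 mg; L-asparagine 1.69 g

Scale factor relative to 1 L: 1.059.
HEPES: 0.28% w/v = 2.8 g/L → 2.8 × 1.059 L = 2.97 g
L-proline: 0.12 g per 100 mL × 1059 mL ÷ 100 = 1.27 g
sodium thiosulfate: 0.0877% w/v = 0.877 g/L → 0.877 × 1.059 L = 0.93 g
maltose: 10.9 g/L × 1.059 L = 11.54 g
sodium citrate dihydrate: 0.259 g/L × 1.059 L = 0.274281 g = 274.28 mg
L-asparagine: 1.6 g/L × 1.059 L = 1.69 g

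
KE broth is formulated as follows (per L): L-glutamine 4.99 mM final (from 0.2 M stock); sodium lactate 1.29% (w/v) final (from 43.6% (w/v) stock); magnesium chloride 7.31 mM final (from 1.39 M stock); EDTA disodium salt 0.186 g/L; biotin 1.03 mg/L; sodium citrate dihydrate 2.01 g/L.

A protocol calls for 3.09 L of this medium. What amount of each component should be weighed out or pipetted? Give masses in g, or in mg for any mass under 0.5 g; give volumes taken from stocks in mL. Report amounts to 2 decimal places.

Working volume: 3.09 L.
L-glutamine: C1V1 = C2V2 → 4.99 mM × 3090 mL ÷ 200 mM = 77.10 mL
sodium lactate: dilute stock: 1.29% ÷ 43.6% × 3090 mL = 91.42 mL
magnesium chloride: V = C2·V2/C1 = 7.31 mM × 3090 mL ÷ 1390 mM = 16.25 mL
EDTA disodium salt: 0.186 g/L × 3.09 L = 0.57 g
biotin: 1.03 mg/L × 3.09 L = 3.18 mg
sodium citrate dihydrate: 2.01 g/L × 3.09 L = 6.21 g

L-glutamine 77.10 mL; sodium lactate 91.42 mL; magnesium chloride 16.25 mL; EDTA disodium salt 0.57 g; biotin 3.18 mg; sodium citrate dihydrate 6.21 g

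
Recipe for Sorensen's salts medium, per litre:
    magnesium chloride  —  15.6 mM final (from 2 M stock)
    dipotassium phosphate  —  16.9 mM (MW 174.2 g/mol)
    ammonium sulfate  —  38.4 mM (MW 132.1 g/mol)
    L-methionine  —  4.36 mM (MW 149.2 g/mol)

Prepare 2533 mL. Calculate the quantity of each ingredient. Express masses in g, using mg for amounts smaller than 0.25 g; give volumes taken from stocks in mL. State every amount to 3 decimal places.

magnesium chloride 19.757 mL; dipotassium phosphate 7.457 g; ammonium sulfate 12.849 g; L-methionine 1.648 g

Working volume: 2533 mL = 2.533 L.
magnesium chloride: C1V1 = C2V2 → 15.6 mM × 2533 mL ÷ 2000 mM = 19.757 mL
dipotassium phosphate: 16.9 mmol/L × 174.2 g/mol × 2.533 L ÷ 1000 = 7.457 g
ammonium sulfate: 38.4 mmol/L × 132.1 g/mol × 2.533 L ÷ 1000 = 12.849 g
L-methionine: 4.36 mmol/L × 149.2 g/mol × 2.533 L ÷ 1000 = 1.648 g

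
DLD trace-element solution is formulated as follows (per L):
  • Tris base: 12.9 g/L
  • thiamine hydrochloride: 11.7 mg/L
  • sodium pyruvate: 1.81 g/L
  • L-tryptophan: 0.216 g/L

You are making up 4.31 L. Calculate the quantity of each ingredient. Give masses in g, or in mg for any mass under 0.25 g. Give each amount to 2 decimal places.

Tris base 55.60 g; thiamine hydrochloride 50.43 mg; sodium pyruvate 7.80 g; L-tryptophan 0.93 g

Scale factor relative to 1 L: 4.31.
Tris base: 12.9 g/L × 4.31 L = 55.60 g
thiamine hydrochloride: 11.7 mg/L × 4.31 L = 50.43 mg
sodium pyruvate: 1.81 g/L × 4.31 L = 7.80 g
L-tryptophan: 0.216 g/L × 4.31 L = 0.93 g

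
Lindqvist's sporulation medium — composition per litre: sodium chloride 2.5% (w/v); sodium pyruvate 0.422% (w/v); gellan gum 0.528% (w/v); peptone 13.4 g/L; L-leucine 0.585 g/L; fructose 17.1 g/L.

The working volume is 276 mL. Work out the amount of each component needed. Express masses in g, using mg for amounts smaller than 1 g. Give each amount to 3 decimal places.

sodium chloride 6.900 g; sodium pyruvate 1.165 g; gellan gum 1.457 g; peptone 3.698 g; L-leucine 161.460 mg; fructose 4.720 g

Scale factor relative to 1 L: 0.276.
sodium chloride: 2.5% w/v = 25 g/L → 25 × 0.276 L = 6.900 g
sodium pyruvate: 0.422 g per 100 mL × 276 mL ÷ 100 = 1.165 g
gellan gum: 0.528 g per 100 mL × 276 mL ÷ 100 = 1.457 g
peptone: 13.4 g/L × 0.276 L = 3.698 g
L-leucine: 0.585 g/L × 0.276 L = 0.16146 g = 161.460 mg
fructose: 17.1 g/L × 0.276 L = 4.720 g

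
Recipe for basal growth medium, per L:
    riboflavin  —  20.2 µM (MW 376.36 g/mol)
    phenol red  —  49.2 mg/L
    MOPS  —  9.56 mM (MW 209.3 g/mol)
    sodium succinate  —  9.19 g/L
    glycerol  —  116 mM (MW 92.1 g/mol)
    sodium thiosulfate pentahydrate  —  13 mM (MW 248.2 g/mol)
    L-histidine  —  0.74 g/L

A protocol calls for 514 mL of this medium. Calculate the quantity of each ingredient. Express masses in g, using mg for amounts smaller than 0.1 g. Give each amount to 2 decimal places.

riboflavin 3.91 mg; phenol red 25.29 mg; MOPS 1.03 g; sodium succinate 4.72 g; glycerol 5.49 g; sodium thiosulfate pentahydrate 1.66 g; L-histidine 0.38 g

Working volume: 514 mL = 0.514 L.
riboflavin: 20.2 µmol/L × 376.36 g/mol × 0.514 L ÷ 1000 = 3.91 mg
phenol red: 49.2 mg/L × 0.514 L = 25.29 mg
MOPS: 9.56 mmol/L × 209.3 g/mol × 0.514 L ÷ 1000 = 1.03 g
sodium succinate: 9.19 g/L × 0.514 L = 4.72 g
glycerol: 116 mmol/L × 92.1 g/mol × 0.514 L ÷ 1000 = 5.49 g
sodium thiosulfate pentahydrate: 13 mmol/L × 248.2 g/mol × 0.514 L ÷ 1000 = 1.66 g
L-histidine: 0.74 g/L × 0.514 L = 0.38 g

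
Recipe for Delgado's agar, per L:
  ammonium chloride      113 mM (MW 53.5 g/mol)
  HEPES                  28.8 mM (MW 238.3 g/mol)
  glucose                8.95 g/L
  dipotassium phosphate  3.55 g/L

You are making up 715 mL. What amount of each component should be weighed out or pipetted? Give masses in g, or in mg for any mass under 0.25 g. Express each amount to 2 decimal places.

ammonium chloride 4.32 g; HEPES 4.91 g; glucose 6.40 g; dipotassium phosphate 2.54 g

Working volume: 715 mL = 0.715 L.
ammonium chloride: 113 mmol/L × 53.5 g/mol × 0.715 L ÷ 1000 = 4.32 g
HEPES: 28.8 mmol/L × 238.3 g/mol × 0.715 L ÷ 1000 = 4.91 g
glucose: 8.95 g/L × 0.715 L = 6.40 g
dipotassium phosphate: 3.55 g/L × 0.715 L = 2.54 g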